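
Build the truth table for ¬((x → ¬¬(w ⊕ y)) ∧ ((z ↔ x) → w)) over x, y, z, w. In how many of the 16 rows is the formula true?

x | y | z | w || (w ⊕ y) | ¬(w ⊕ y) | ¬¬(w ⊕ y) | (x → ¬¬(w ⊕ y)) | (z ↔ x) | ((z ↔ x) → w) | φ
1 | 1 | 1 | 1 ||    0    |    1     |     0     |        0        |    1    |       1       | 1
1 | 1 | 1 | 0 ||    1    |    0     |     1     |        1        |    1    |       0       | 1
1 | 1 | 0 | 1 ||    0    |    1     |     0     |        0        |    0    |       1       | 1
1 | 1 | 0 | 0 ||    1    |    0     |     1     |        1        |    0    |       1       | 0
1 | 0 | 1 | 1 ||    1    |    0     |     1     |        1        |    1    |       1       | 0
1 | 0 | 1 | 0 ||    0    |    1     |     0     |        0        |    1    |       0       | 1
1 | 0 | 0 | 1 ||    1    |    0     |     1     |        1        |    0    |       1       | 0
1 | 0 | 0 | 0 ||    0    |    1     |     0     |        0        |    0    |       1       | 1
0 | 1 | 1 | 1 ||    0    |    1     |     0     |        1        |    0    |       1       | 0
0 | 1 | 1 | 0 ||    1    |    0     |     1     |        1        |    0    |       1       | 0
0 | 1 | 0 | 1 ||    0    |    1     |     0     |        1        |    1    |       1       | 0
0 | 1 | 0 | 0 ||    1    |    0     |     1     |        1        |    1    |       0       | 1
0 | 0 | 1 | 1 ||    1    |    0     |     1     |        1        |    0    |       1       | 0
0 | 0 | 1 | 0 ||    0    |    1     |     0     |        1        |    0    |       1       | 0
0 | 0 | 0 | 1 ||    1    |    0     |     1     |        1        |    1    |       1       | 0
0 | 0 | 0 | 0 ||    0    |    1     |     0     |        1        |    1    |       0       | 1
The formula is true on 7 of the 16 rows.

7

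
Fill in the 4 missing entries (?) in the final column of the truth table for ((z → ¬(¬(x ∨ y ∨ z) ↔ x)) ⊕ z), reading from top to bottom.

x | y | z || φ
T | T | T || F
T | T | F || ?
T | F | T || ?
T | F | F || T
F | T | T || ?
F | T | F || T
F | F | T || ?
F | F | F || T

T, F, T, T

Row x=T, y=T, z=F: (z → ¬(¬(x ∨ y ∨ z) ↔ x)) = T, so the formula = T.
Row x=T, y=F, z=T: (z → ¬(¬(x ∨ y ∨ z) ↔ x)) = T, so the formula = F.
Row x=F, y=T, z=T: (z → ¬(¬(x ∨ y ∨ z) ↔ x)) = F, so the formula = T.
Row x=F, y=F, z=T: (z → ¬(¬(x ∨ y ∨ z) ↔ x)) = F, so the formula = T.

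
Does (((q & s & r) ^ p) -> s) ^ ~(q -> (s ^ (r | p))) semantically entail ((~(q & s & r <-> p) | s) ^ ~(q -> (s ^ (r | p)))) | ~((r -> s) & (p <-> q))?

p | q | r | s || φ | ψ
F | F | F | F || T | F
F | F | F | T || T | T
F | F | T | F || T | T
F | F | T | T || T | T
F | T | F | F || F | T
F | T | F | T || T | T
F | T | T | F || T | T
F | T | T | T || F | T
T | F | F | F || F | T
T | F | F | T || T | T
T | F | T | F || F | T
T | F | T | T || T | T
T | T | F | F || F | T
T | T | F | T || F | F
T | T | T | F || F | T
T | T | T | T || F | F
At p=F, q=F, r=F, s=F we have φ true but ψ false, so φ does not entail ψ.

no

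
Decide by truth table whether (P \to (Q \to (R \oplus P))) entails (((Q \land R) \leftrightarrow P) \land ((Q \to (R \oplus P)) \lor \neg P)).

no

P | Q | R || φ | ψ
T | T | T || F | F
T | T | F || T | F
T | F | T || T | F
T | F | F || T | F
F | T | T || T | F
F | T | F || T | T
F | F | T || T | T
F | F | F || T | T
At P=T, Q=T, R=F we have φ true but ψ false, so φ does not entail ψ.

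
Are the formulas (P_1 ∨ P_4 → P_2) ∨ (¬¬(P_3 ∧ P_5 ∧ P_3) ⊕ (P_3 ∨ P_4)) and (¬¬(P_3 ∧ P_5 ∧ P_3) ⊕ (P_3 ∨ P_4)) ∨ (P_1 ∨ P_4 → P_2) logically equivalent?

equivalent

 P_1  |  P_2  |  P_3  |  P_4  |  P_5  |   φ   |   ψ  
----- | ----- | ----- | ----- | ----- | ----- | -----
False | False | False | False | False |  True |  True
False | False | False | False |  True |  True |  True
False | False | False |  True | False |  True |  True
False | False | False |  True |  True |  True |  True
False | False |  True | False | False |  True |  True
False | False |  True | False |  True |  True |  True
False | False |  True |  True | False |  True |  True
False | False |  True |  True |  True | False | False
False |  True | False | False | False |  True |  True
False |  True | False | False |  True |  True |  True
False |  True | False |  True | False |  True |  True
False |  True | False |  True |  True |  True |  True
False |  True |  True | False | False |  True |  True
False |  True |  True | False |  True |  True |  True
False |  True |  True |  True | False |  True |  True
False |  True |  True |  True |  True |  True |  True
 True | False | False | False | False | False | False
 True | False | False | False |  True | False | False
 True | False | False |  True | False |  True |  True
 True | False | False |  True |  True |  True |  True
 True | False |  True | False | False |  True |  True
 True | False |  True | False |  True | False | False
 True | False |  True |  True | False |  True |  True
 True | False |  True |  True |  True | False | False
 True |  True | False | False | False |  True |  True
 True |  True | False | False |  True |  True |  True
 True |  True | False |  True | False |  True |  True
 True |  True | False |  True |  True |  True |  True
 True |  True |  True | False | False |  True |  True
 True |  True |  True | False |  True |  True |  True
 True |  True |  True |  True | False |  True |  True
 True |  True |  True |  True |  True |  True |  True
The columns for φ and ψ agree on every row, so they are logically equivalent.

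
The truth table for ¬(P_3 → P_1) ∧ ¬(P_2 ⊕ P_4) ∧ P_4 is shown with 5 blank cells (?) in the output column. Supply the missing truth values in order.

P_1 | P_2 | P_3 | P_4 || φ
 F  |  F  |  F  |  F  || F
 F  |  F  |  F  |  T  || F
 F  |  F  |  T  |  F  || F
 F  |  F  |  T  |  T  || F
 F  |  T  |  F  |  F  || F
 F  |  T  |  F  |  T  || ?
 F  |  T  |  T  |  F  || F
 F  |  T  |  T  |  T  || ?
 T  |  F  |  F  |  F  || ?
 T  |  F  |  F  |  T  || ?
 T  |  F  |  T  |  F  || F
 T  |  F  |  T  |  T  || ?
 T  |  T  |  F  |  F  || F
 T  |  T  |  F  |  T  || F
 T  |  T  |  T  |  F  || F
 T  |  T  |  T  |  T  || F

Row P_1=F, P_2=T, P_3=F, P_4=T: ¬(P_3 → P_1) = F, ¬(P_2 ⊕ P_4) = T, so the formula = F.
Row P_1=F, P_2=T, P_3=T, P_4=T: ¬(P_3 → P_1) = T, ¬(P_2 ⊕ P_4) = T, so the formula = T.
Row P_1=T, P_2=F, P_3=F, P_4=F: ¬(P_3 → P_1) = F, ¬(P_2 ⊕ P_4) = T, so the formula = F.
Row P_1=T, P_2=F, P_3=F, P_4=T: ¬(P_3 → P_1) = F, ¬(P_2 ⊕ P_4) = F, so the formula = F.
Row P_1=T, P_2=F, P_3=T, P_4=T: ¬(P_3 → P_1) = F, ¬(P_2 ⊕ P_4) = F, so the formula = F.

F, T, F, F, F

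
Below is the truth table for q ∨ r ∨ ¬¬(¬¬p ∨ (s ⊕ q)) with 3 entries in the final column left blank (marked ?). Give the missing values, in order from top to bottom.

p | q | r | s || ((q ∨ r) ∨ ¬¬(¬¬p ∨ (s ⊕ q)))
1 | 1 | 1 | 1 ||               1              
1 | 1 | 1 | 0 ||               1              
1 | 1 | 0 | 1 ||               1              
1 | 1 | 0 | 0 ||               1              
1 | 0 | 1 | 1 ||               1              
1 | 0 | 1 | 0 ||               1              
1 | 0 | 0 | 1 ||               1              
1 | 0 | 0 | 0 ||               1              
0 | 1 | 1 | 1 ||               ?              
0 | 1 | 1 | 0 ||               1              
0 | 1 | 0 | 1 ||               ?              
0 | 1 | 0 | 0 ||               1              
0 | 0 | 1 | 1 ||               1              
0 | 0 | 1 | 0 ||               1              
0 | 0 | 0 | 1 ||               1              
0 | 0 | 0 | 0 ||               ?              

Row p=0, q=1, r=1, s=1: (q ∨ r) = 1, ¬¬(¬¬p ∨ (s ⊕ q)) = 0, so ((q ∨ r) ∨ ¬¬(¬¬p ∨ (s ⊕ q))) = 1.
Row p=0, q=1, r=0, s=1: (q ∨ r) = 1, ¬¬(¬¬p ∨ (s ⊕ q)) = 0, so ((q ∨ r) ∨ ¬¬(¬¬p ∨ (s ⊕ q))) = 1.
Row p=0, q=0, r=0, s=0: (q ∨ r) = 0, ¬¬(¬¬p ∨ (s ⊕ q)) = 0, so ((q ∨ r) ∨ ¬¬(¬¬p ∨ (s ⊕ q))) = 0.

1, 1, 0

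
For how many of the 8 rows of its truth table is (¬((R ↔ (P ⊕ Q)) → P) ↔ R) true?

P  Q  R  |  (P ⊕ Q)  (R ↔ (P ⊕ Q))  ((R ↔ (P ⊕ Q)) → P)  ¬((R ↔ (P ⊕ Q)) → P)  (¬((R ↔ (P ⊕ Q)) → P) ↔ R)
F  F  F  |     F           T                 F                    T                        F             
F  F  T  |     F           F                 T                    F                        F             
F  T  F  |     T           F                 T                    F                        T             
F  T  T  |     T           T                 F                    T                        T             
T  F  F  |     T           F                 T                    F                        T             
T  F  T  |     T           T                 T                    F                        F             
T  T  F  |     F           T                 T                    F                        T             
T  T  T  |     F           F                 T                    F                        F             
The formula is true on 4 of the 8 rows.

4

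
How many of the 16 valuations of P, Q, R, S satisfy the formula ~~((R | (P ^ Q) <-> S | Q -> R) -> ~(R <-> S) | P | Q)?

15

P  Q  R  S     (P ^ Q)  (R | (P ^ Q))  (S | Q)  ((S | Q) -> R)  (R <-> S)  ~(R <-> S)  (~(R <-> S) | P | Q)  φ
F  F  F  F        F           F           F           T             T          F                F            T
F  F  F  T        F           F           T           F             F          T                T            T
F  F  T  F        F           T           F           T             F          T                T            T
F  F  T  T        F           T           T           T             T          F                F            F
F  T  F  F        T           T           T           F             T          F                T            T
F  T  F  T        T           T           T           F             F          T                T            T
F  T  T  F        T           T           T           T             F          T                T            T
F  T  T  T        T           T           T           T             T          F                T            T
T  F  F  F        T           T           F           T             T          F                T            T
T  F  F  T        T           T           T           F             F          T                T            T
T  F  T  F        T           T           F           T             F          T                T            T
T  F  T  T        T           T           T           T             T          F                T            T
T  T  F  F        F           F           T           F             T          F                T            T
T  T  F  T        F           F           T           F             F          T                T            T
T  T  T  F        F           T           T           T             F          T                T            T
T  T  T  T        F           T           T           T             T          F                T            T
The formula is true on 15 of the 16 rows.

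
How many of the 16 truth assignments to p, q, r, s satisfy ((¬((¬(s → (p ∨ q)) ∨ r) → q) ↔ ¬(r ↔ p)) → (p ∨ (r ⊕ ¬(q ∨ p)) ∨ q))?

14

p  q  r  s  |  φ
T  T  T  T  |  T
T  T  T  F  |  T
T  T  F  T  |  T
T  T  F  F  |  T
T  F  T  T  |  T
T  F  T  F  |  T
T  F  F  T  |  T
T  F  F  F  |  T
F  T  T  T  |  T
F  T  T  F  |  T
F  T  F  T  |  T
F  T  F  F  |  T
F  F  T  T  |  F
F  F  T  F  |  F
F  F  F  T  |  T
F  F  F  F  |  T
The formula is true on 14 of the 16 rows.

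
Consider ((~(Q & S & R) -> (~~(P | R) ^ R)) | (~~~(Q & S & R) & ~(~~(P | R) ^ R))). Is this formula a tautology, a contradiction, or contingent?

  P      Q      R      S       (Q & S & R)  ~(Q & S & R)  (P | R)  ~(P | R)  ~~(P | R)  (~~(P | R) ^ R)  ~~(Q & S & R)  ~~~(Q & S & R)  ~(~~(P | R) ^ R)    φ  
 True   True   True   True         True        False        True    False       True         False            True          False             True         True
 True   True   True  False        False         True        True    False       True         False           False           True             True         True
 True   True  False   True        False         True        True    False       True          True           False           True            False         True
 True   True  False  False        False         True        True    False       True          True           False           True            False         True
 True  False   True   True        False         True        True    False       True         False           False           True             True         True
 True  False   True  False        False         True        True    False       True         False           False           True             True         True
 True  False  False   True        False         True        True    False       True          True           False           True            False         True
 True  False  False  False        False         True        True    False       True          True           False           True            False         True
False   True   True   True         True        False        True    False       True         False            True          False             True         True
False   True   True  False        False         True        True    False       True         False           False           True             True         True
False   True  False   True        False         True       False     True      False         False           False           True             True         True
False   True  False  False        False         True       False     True      False         False           False           True             True         True
False  False   True   True        False         True        True    False       True         False           False           True             True         True
False  False   True  False        False         True        True    False       True         False           False           True             True         True
False  False  False   True        False         True       False     True      False         False           False           True             True         True
False  False  False  False        False         True       False     True      False         False           False           True             True         True
Every row is True, so the formula is a tautology.

tautology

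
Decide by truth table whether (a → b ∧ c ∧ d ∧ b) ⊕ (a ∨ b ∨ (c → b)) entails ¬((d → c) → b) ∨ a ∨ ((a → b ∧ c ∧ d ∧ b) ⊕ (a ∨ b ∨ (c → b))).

yes

a | b | c | d | φ | ψ
- | - | - | - | - | -
1 | 1 | 1 | 1 | 0 | 1
1 | 1 | 1 | 0 | 1 | 1
1 | 1 | 0 | 1 | 1 | 1
1 | 1 | 0 | 0 | 1 | 1
1 | 0 | 1 | 1 | 1 | 1
1 | 0 | 1 | 0 | 1 | 1
1 | 0 | 0 | 1 | 1 | 1
1 | 0 | 0 | 0 | 1 | 1
0 | 1 | 1 | 1 | 0 | 0
0 | 1 | 1 | 0 | 0 | 0
0 | 1 | 0 | 1 | 0 | 0
0 | 1 | 0 | 0 | 0 | 0
0 | 0 | 1 | 1 | 1 | 1
0 | 0 | 1 | 0 | 1 | 1
0 | 0 | 0 | 1 | 0 | 0
0 | 0 | 0 | 0 | 0 | 1
In every row where φ is true, ψ is also true, so φ ⊨ ψ.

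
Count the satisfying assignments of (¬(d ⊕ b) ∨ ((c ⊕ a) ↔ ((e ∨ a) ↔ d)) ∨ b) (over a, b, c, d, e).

28

a | b | c | d | e | φ
- | - | - | - | - | -
1 | 1 | 1 | 1 | 1 | 1
1 | 1 | 1 | 1 | 0 | 1
1 | 1 | 1 | 0 | 1 | 1
1 | 1 | 1 | 0 | 0 | 1
1 | 1 | 0 | 1 | 1 | 1
1 | 1 | 0 | 1 | 0 | 1
1 | 1 | 0 | 0 | 1 | 1
1 | 1 | 0 | 0 | 0 | 1
1 | 0 | 1 | 1 | 1 | 0
1 | 0 | 1 | 1 | 0 | 0
1 | 0 | 1 | 0 | 1 | 1
1 | 0 | 1 | 0 | 0 | 1
1 | 0 | 0 | 1 | 1 | 1
1 | 0 | 0 | 1 | 0 | 1
1 | 0 | 0 | 0 | 1 | 1
1 | 0 | 0 | 0 | 0 | 1
0 | 1 | 1 | 1 | 1 | 1
0 | 1 | 1 | 1 | 0 | 1
0 | 1 | 1 | 0 | 1 | 1
0 | 1 | 1 | 0 | 0 | 1
0 | 1 | 0 | 1 | 1 | 1
0 | 1 | 0 | 1 | 0 | 1
0 | 1 | 0 | 0 | 1 | 1
0 | 1 | 0 | 0 | 0 | 1
0 | 0 | 1 | 1 | 1 | 1
0 | 0 | 1 | 1 | 0 | 0
0 | 0 | 1 | 0 | 1 | 1
0 | 0 | 1 | 0 | 0 | 1
0 | 0 | 0 | 1 | 1 | 0
0 | 0 | 0 | 1 | 0 | 1
0 | 0 | 0 | 0 | 1 | 1
0 | 0 | 0 | 0 | 0 | 1
The formula is true on 28 of the 32 rows.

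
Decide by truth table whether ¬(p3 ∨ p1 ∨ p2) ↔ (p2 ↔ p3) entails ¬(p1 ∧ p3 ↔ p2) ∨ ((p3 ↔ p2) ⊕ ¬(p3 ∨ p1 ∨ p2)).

p1 | p2 | p3 | φ | ψ
-- | -- | -- | - | -
1  | 1  | 1  | 0 | 1
1  | 1  | 0  | 1 | 1
1  | 0  | 1  | 1 | 1
1  | 0  | 0  | 0 | 1
0  | 1  | 1  | 0 | 1
0  | 1  | 0  | 1 | 1
0  | 0  | 1  | 1 | 0
0  | 0  | 0  | 1 | 0
At p1=0, p2=0, p3=1 we have φ true but ψ false, so φ does not entail ψ.

no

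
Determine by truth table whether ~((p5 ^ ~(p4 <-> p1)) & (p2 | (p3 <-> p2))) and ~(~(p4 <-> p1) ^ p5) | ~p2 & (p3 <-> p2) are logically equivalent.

  p1  |   p2  |   p3  |   p4  |   p5  ||   φ   |   ψ  
 True |  True |  True |  True |  True || False | False
 True |  True |  True |  True | False ||  True |  True
 True |  True |  True | False |  True ||  True |  True
 True |  True |  True | False | False || False | False
 True |  True | False |  True |  True || False | False
 True |  True | False |  True | False ||  True |  True
 True |  True | False | False |  True ||  True |  True
 True |  True | False | False | False || False | False
 True | False |  True |  True |  True ||  True | False
 True | False |  True |  True | False ||  True |  True
 True | False |  True | False |  True ||  True |  True
 True | False |  True | False | False ||  True | False
 True | False | False |  True |  True || False |  True
 True | False | False |  True | False ||  True |  True
 True | False | False | False |  True ||  True |  True
 True | False | False | False | False || False |  True
False |  True |  True |  True |  True ||  True |  True
False |  True |  True |  True | False || False | False
False |  True |  True | False |  True || False | False
False |  True |  True | False | False ||  True |  True
False |  True | False |  True |  True ||  True |  True
False |  True | False |  True | False || False | False
False |  True | False | False |  True || False | False
False |  True | False | False | False ||  True |  True
False | False |  True |  True |  True ||  True |  True
False | False |  True |  True | False ||  True | False
False | False |  True | False |  True ||  True | False
False | False |  True | False | False ||  True |  True
False | False | False |  True |  True ||  True |  True
False | False | False |  True | False || False |  True
False | False | False | False |  True || False |  True
False | False | False | False | False ||  True |  True
The columns differ at p1=True, p2=False, p3=True, p4=True, p5=True (φ=True, ψ=False), so they are not equivalent.

not equivalent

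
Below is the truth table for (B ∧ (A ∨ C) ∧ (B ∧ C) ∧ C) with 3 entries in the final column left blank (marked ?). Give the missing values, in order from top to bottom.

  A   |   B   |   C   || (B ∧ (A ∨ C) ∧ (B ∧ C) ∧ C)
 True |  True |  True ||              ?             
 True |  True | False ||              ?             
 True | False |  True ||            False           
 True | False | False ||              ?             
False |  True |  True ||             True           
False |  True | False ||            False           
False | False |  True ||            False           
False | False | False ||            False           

True, False, False

Row A=True, B=True, C=True: (A ∨ C) = True, (B ∧ C) = True, so (B ∧ (A ∨ C) ∧ (B ∧ C) ∧ C) = True.
Row A=True, B=True, C=False: (A ∨ C) = True, (B ∧ C) = False, so (B ∧ (A ∨ C) ∧ (B ∧ C) ∧ C) = False.
Row A=True, B=False, C=False: (A ∨ C) = True, (B ∧ C) = False, so (B ∧ (A ∨ C) ∧ (B ∧ C) ∧ C) = False.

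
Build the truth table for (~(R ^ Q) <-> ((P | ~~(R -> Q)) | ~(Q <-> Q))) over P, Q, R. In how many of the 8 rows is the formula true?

5

P  Q  R     (R ^ Q)  ~(R ^ Q)  (R -> Q)  ~(R -> Q)  ~~(R -> Q)  (P | ~~(R -> Q))  (Q <-> Q)  ~(Q <-> Q)  φ
T  T  T        F        T         T          F          T              T              T          F       T
T  T  F        T        F         T          F          T              T              T          F       F
T  F  T        T        F         F          T          F              T              T          F       F
T  F  F        F        T         T          F          T              T              T          F       T
F  T  T        F        T         T          F          T              T              T          F       T
F  T  F        T        F         T          F          T              T              T          F       F
F  F  T        T        F         F          T          F              F              T          F       T
F  F  F        F        T         T          F          T              T              T          F       T
The formula is true on 5 of the 8 rows.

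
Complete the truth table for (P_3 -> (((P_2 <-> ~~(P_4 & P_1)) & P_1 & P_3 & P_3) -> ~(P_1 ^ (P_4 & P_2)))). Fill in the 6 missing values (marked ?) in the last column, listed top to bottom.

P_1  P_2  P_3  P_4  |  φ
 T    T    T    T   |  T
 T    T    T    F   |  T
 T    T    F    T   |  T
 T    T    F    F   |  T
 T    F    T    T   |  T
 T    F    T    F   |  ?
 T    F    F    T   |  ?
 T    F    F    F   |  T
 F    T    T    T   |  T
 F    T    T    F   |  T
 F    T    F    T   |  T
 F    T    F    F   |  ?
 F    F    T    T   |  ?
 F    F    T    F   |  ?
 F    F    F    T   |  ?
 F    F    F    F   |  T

Row P_1=T, P_2=F, P_3=T, P_4=F: (((P_2 <-> ~~(P_4 & P_1)) & P_1 & P_3 & P_3) -> ~(P_1 ^ (P_4 & P_2))) = F, so the formula = F.
Row P_1=T, P_2=F, P_3=F, P_4=T: (((P_2 <-> ~~(P_4 & P_1)) & P_1 & P_3 & P_3) -> ~(P_1 ^ (P_4 & P_2))) = T, so the formula = T.
Row P_1=F, P_2=T, P_3=F, P_4=F: (((P_2 <-> ~~(P_4 & P_1)) & P_1 & P_3 & P_3) -> ~(P_1 ^ (P_4 & P_2))) = T, so the formula = T.
Row P_1=F, P_2=F, P_3=T, P_4=T: (((P_2 <-> ~~(P_4 & P_1)) & P_1 & P_3 & P_3) -> ~(P_1 ^ (P_4 & P_2))) = T, so the formula = T.
Row P_1=F, P_2=F, P_3=T, P_4=F: (((P_2 <-> ~~(P_4 & P_1)) & P_1 & P_3 & P_3) -> ~(P_1 ^ (P_4 & P_2))) = T, so the formula = T.
Row P_1=F, P_2=F, P_3=F, P_4=T: (((P_2 <-> ~~(P_4 & P_1)) & P_1 & P_3 & P_3) -> ~(P_1 ^ (P_4 & P_2))) = T, so the formula = T.

F, T, T, T, T, T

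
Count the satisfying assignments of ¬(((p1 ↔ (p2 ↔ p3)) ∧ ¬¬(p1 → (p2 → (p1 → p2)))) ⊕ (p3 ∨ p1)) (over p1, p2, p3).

p1 | p2 | p3 | φ
-- | -- | -- | -
T  | T  | T  | T
T  | T  | F  | F
T  | F  | T  | F
T  | F  | F  | T
F  | T  | T  | F
F  | T  | F  | F
F  | F  | T  | T
F  | F  | F  | T
The formula is true on 4 of the 8 rows.

4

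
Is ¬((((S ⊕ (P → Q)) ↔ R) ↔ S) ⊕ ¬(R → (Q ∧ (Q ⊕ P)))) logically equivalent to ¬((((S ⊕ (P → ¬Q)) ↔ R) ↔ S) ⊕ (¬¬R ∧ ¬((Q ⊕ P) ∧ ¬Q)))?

not equivalent

  P   |   Q   |   R   |   S   |   φ   |   ψ  
----- | ----- | ----- | ----- | ----- | -----
 True |  True |  True |  True | False |  True
 True |  True |  True | False | False |  True
 True |  True | False |  True | False |  True
 True |  True | False | False | False |  True
 True | False |  True |  True |  True |  True
 True | False |  True | False |  True |  True
 True | False | False |  True |  True | False
 True | False | False | False |  True | False
False |  True |  True |  True |  True | False
False |  True |  True | False |  True | False
False |  True | False |  True | False | False
False |  True | False | False | False | False
False | False |  True |  True | False | False
False | False |  True | False | False | False
False | False | False |  True | False | False
False | False | False | False | False | False
The columns differ at P=True, Q=True, R=True, S=True (φ=False, ψ=True), so they are not equivalent.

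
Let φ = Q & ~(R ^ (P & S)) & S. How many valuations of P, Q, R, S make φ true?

P | Q | R | S | (P & S) | (R ^ (P & S)) | ~(R ^ (P & S)) | (Q & ~(R ^ (P & S))) | ((Q & ~(R ^ (P & S))) & S)
- | - | - | - | ------- | ------------- | -------------- | -------------------- | --------------------------
0 | 0 | 0 | 0 |    0    |       0       |       1        |          0           |             0             
0 | 0 | 0 | 1 |    0    |       0       |       1        |          0           |             0             
0 | 0 | 1 | 0 |    0    |       1       |       0        |          0           |             0             
0 | 0 | 1 | 1 |    0    |       1       |       0        |          0           |             0             
0 | 1 | 0 | 0 |    0    |       0       |       1        |          1           |             0             
0 | 1 | 0 | 1 |    0    |       0       |       1        |          1           |             1             
0 | 1 | 1 | 0 |    0    |       1       |       0        |          0           |             0             
0 | 1 | 1 | 1 |    0    |       1       |       0        |          0           |             0             
1 | 0 | 0 | 0 |    0    |       0       |       1        |          0           |             0             
1 | 0 | 0 | 1 |    1    |       1       |       0        |          0           |             0             
1 | 0 | 1 | 0 |    0    |       1       |       0        |          0           |             0             
1 | 0 | 1 | 1 |    1    |       0       |       1        |          0           |             0             
1 | 1 | 0 | 0 |    0    |       0       |       1        |          1           |             0             
1 | 1 | 0 | 1 |    1    |       1       |       0        |          0           |             0             
1 | 1 | 1 | 0 |    0    |       1       |       0        |          0           |             0             
1 | 1 | 1 | 1 |    1    |       0       |       1        |          1           |             1             
The formula is true on 2 of the 16 rows.

2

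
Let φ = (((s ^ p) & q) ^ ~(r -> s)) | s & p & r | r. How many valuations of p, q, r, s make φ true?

p  q  r  s     (s ^ p)  ((s ^ p) & q)  (r -> s)  ~(r -> s)  (((s ^ p) & q) ^ ~(r -> s))  (s & p & r)  ((s & p & r) | r)  φ
T  T  T  T        F           F           T          F                   F                    T               T          T
T  T  T  F        T           T           F          T                   F                    F               T          T
T  T  F  T        F           F           T          F                   F                    F               F          F
T  T  F  F        T           T           T          F                   T                    F               F          T
T  F  T  T        F           F           T          F                   F                    T               T          T
T  F  T  F        T           F           F          T                   T                    F               T          T
T  F  F  T        F           F           T          F                   F                    F               F          F
T  F  F  F        T           F           T          F                   F                    F               F          F
F  T  T  T        T           T           T          F                   T                    F               T          T
F  T  T  F        F           F           F          T                   T                    F               T          T
F  T  F  T        T           T           T          F                   T                    F               F          T
F  T  F  F        F           F           T          F                   F                    F               F          F
F  F  T  T        T           F           T          F                   F                    F               T          T
F  F  T  F        F           F           F          T                   T                    F               T          T
F  F  F  T        T           F           T          F                   F                    F               F          F
F  F  F  F        F           F           T          F                   F                    F               F          F
The formula is true on 10 of the 16 rows.

10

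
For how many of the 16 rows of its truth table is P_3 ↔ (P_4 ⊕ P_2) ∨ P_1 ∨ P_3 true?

P_1 | P_2 | P_3 | P_4 || (P_4 ⊕ P_2) | (P_1 ∨ P_3) | ((P_4 ⊕ P_2) ∨ (P_1 ∨ P_3)) | (P_3 ↔ ((P_4 ⊕ P_2) ∨ (P_1 ∨ P_3)))
 T  |  T  |  T  |  T  ||      F      |      T      |              T              |                  T                 
 T  |  T  |  T  |  F  ||      T      |      T      |              T              |                  T                 
 T  |  T  |  F  |  T  ||      F      |      T      |              T              |                  F                 
 T  |  T  |  F  |  F  ||      T      |      T      |              T              |                  F                 
 T  |  F  |  T  |  T  ||      T      |      T      |              T              |                  T                 
 T  |  F  |  T  |  F  ||      F      |      T      |              T              |                  T                 
 T  |  F  |  F  |  T  ||      T      |      T      |              T              |                  F                 
 T  |  F  |  F  |  F  ||      F      |      T      |              T              |                  F                 
 F  |  T  |  T  |  T  ||      F      |      T      |              T              |                  T                 
 F  |  T  |  T  |  F  ||      T      |      T      |              T              |                  T                 
 F  |  T  |  F  |  T  ||      F      |      F      |              F              |                  T                 
 F  |  T  |  F  |  F  ||      T      |      F      |              T              |                  F                 
 F  |  F  |  T  |  T  ||      T      |      T      |              T              |                  T                 
 F  |  F  |  T  |  F  ||      F      |      T      |              T              |                  T                 
 F  |  F  |  F  |  T  ||      T      |      F      |              T              |                  F                 
 F  |  F  |  F  |  F  ||      F      |      F      |              F              |                  T                 
The formula is true on 10 of the 16 rows.

10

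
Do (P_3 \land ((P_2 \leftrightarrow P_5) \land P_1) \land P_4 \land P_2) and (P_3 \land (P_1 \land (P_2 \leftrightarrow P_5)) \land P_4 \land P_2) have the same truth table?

equivalent

P_1  P_2  P_3  P_4  P_5  |  φ  ψ
 1    1    1    1    1   |  1  1
 1    1    1    1    0   |  0  0
 1    1    1    0    1   |  0  0
 1    1    1    0    0   |  0  0
 1    1    0    1    1   |  0  0
 1    1    0    1    0   |  0  0
 1    1    0    0    1   |  0  0
 1    1    0    0    0   |  0  0
 1    0    1    1    1   |  0  0
 1    0    1    1    0   |  0  0
 1    0    1    0    1   |  0  0
 1    0    1    0    0   |  0  0
 1    0    0    1    1   |  0  0
 1    0    0    1    0   |  0  0
 1    0    0    0    1   |  0  0
 1    0    0    0    0   |  0  0
 0    1    1    1    1   |  0  0
 0    1    1    1    0   |  0  0
 0    1    1    0    1   |  0  0
 0    1    1    0    0   |  0  0
 0    1    0    1    1   |  0  0
 0    1    0    1    0   |  0  0
 0    1    0    0    1   |  0  0
 0    1    0    0    0   |  0  0
 0    0    1    1    1   |  0  0
 0    0    1    1    0   |  0  0
 0    0    1    0    1   |  0  0
 0    0    1    0    0   |  0  0
 0    0    0    1    1   |  0  0
 0    0    0    1    0   |  0  0
 0    0    0    0    1   |  0  0
 0    0    0    0    0   |  0  0
The columns for φ and ψ agree on every row, so they are logically equivalent.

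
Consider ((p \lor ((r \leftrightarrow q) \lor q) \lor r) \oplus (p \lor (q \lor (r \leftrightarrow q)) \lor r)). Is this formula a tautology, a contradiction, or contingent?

p | q | r | φ
- | - | - | -
F | F | F | F
F | F | T | F
F | T | F | F
F | T | T | F
T | F | F | F
T | F | T | F
T | T | F | F
T | T | T | F
Every row is F, so the formula is a contradiction.

contradiction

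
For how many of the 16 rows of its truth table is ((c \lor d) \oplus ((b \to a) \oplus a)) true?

  a   |   b   |   c   |   d   | (c \lor d) | (b \to a) | ((b \to a) \oplus a) |   φ  
----- | ----- | ----- | ----- | ---------- | --------- | -------------------- | -----
False | False | False | False |   False    |    True   |         True         |  True
False | False | False |  True |    True    |    True   |         True         | False
False | False |  True | False |    True    |    True   |         True         | False
False | False |  True |  True |    True    |    True   |         True         | False
False |  True | False | False |   False    |   False   |        False         | False
False |  True | False |  True |    True    |   False   |        False         |  True
False |  True |  True | False |    True    |   False   |        False         |  True
False |  True |  True |  True |    True    |   False   |        False         |  True
 True | False | False | False |   False    |    True   |        False         | False
 True | False | False |  True |    True    |    True   |        False         |  True
 True | False |  True | False |    True    |    True   |        False         |  True
 True | False |  True |  True |    True    |    True   |        False         |  True
 True |  True | False | False |   False    |    True   |        False         | False
 True |  True | False |  True |    True    |    True   |        False         |  True
 True |  True |  True | False |    True    |    True   |        False         |  True
 True |  True |  True |  True |    True    |    True   |        False         |  True
The formula is true on 10 of the 16 rows.

10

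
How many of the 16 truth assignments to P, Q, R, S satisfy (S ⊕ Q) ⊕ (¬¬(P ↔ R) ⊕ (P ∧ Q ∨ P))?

P  Q  R  S  |  (S ⊕ Q)  (P ↔ R)  ¬(P ↔ R)  ¬¬(P ↔ R)  (P ∧ Q)  ((P ∧ Q) ∨ P)  (¬¬(P ↔ R) ⊕ ((P ∧ Q) ∨ P))  φ
T  T  T  T  |     F        T        F          T         T           T                     F               F
T  T  T  F  |     T        T        F          T         T           T                     F               T
T  T  F  T  |     F        F        T          F         T           T                     T               T
T  T  F  F  |     T        F        T          F         T           T                     T               F
T  F  T  T  |     T        T        F          T         F           T                     F               T
T  F  T  F  |     F        T        F          T         F           T                     F               F
T  F  F  T  |     T        F        T          F         F           T                     T               F
T  F  F  F  |     F        F        T          F         F           T                     T               T
F  T  T  T  |     F        F        T          F         F           F                     F               F
F  T  T  F  |     T        F        T          F         F           F                     F               T
F  T  F  T  |     F        T        F          T         F           F                     T               T
F  T  F  F  |     T        T        F          T         F           F                     T               F
F  F  T  T  |     T        F        T          F         F           F                     F               T
F  F  T  F  |     F        F        T          F         F           F                     F               F
F  F  F  T  |     T        T        F          T         F           F                     T               F
F  F  F  F  |     F        T        F          T         F           F                     T               T
The formula is true on 8 of the 16 rows.

8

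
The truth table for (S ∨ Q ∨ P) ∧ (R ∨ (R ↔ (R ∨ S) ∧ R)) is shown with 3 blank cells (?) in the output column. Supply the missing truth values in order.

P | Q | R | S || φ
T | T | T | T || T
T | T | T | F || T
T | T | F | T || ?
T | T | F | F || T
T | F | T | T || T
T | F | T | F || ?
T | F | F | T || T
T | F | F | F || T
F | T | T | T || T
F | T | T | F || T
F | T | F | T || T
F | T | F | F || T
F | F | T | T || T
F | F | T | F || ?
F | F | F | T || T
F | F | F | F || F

Row P=T, Q=T, R=F, S=T: (S ∨ Q ∨ P) = T, (R ∨ (R ↔ (R ∨ S) ∧ R)) = T, so the formula = T.
Row P=T, Q=F, R=T, S=F: (S ∨ Q ∨ P) = T, (R ∨ (R ↔ (R ∨ S) ∧ R)) = T, so the formula = T.
Row P=F, Q=F, R=T, S=F: (S ∨ Q ∨ P) = F, (R ∨ (R ↔ (R ∨ S) ∧ R)) = T, so the formula = F.

T, T, F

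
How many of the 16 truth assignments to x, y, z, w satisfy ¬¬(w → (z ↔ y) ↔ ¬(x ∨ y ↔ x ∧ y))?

x  y  z  w  |  (z ↔ y)  (w → (z ↔ y))  (x ∨ y)  (x ∧ y)  ((x ∨ y) ↔ (x ∧ y))  ¬((x ∨ y) ↔ (x ∧ y))  φ
0  0  0  0  |     1           1           0        0              1                    0            0
0  0  0  1  |     1           1           0        0              1                    0            0
0  0  1  0  |     0           1           0        0              1                    0            0
0  0  1  1  |     0           0           0        0              1                    0            1
0  1  0  0  |     0           1           1        0              0                    1            1
0  1  0  1  |     0           0           1        0              0                    1            0
0  1  1  0  |     1           1           1        0              0                    1            1
0  1  1  1  |     1           1           1        0              0                    1            1
1  0  0  0  |     1           1           1        0              0                    1            1
1  0  0  1  |     1           1           1        0              0                    1            1
1  0  1  0  |     0           1           1        0              0                    1            1
1  0  1  1  |     0           0           1        0              0                    1            0
1  1  0  0  |     0           1           1        1              1                    0            0
1  1  0  1  |     0           0           1        1              1                    0            1
1  1  1  0  |     1           1           1        1              1                    0            0
1  1  1  1  |     1           1           1        1              1                    0            0
The formula is true on 8 of the 16 rows.

8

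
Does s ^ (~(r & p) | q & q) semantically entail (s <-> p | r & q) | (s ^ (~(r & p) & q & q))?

no

p | q | r | s || φ | ψ
1 | 1 | 1 | 1 || 0 | 1
1 | 1 | 1 | 0 || 1 | 0
1 | 1 | 0 | 1 || 0 | 1
1 | 1 | 0 | 0 || 1 | 1
1 | 0 | 1 | 1 || 1 | 1
1 | 0 | 1 | 0 || 0 | 0
1 | 0 | 0 | 1 || 0 | 1
1 | 0 | 0 | 0 || 1 | 0
0 | 1 | 1 | 1 || 0 | 1
0 | 1 | 1 | 0 || 1 | 1
0 | 1 | 0 | 1 || 0 | 0
0 | 1 | 0 | 0 || 1 | 1
0 | 0 | 1 | 1 || 0 | 1
0 | 0 | 1 | 0 || 1 | 1
0 | 0 | 0 | 1 || 0 | 1
0 | 0 | 0 | 0 || 1 | 1
At p=1, q=1, r=1, s=0 we have φ true but ψ false, so φ does not entail ψ.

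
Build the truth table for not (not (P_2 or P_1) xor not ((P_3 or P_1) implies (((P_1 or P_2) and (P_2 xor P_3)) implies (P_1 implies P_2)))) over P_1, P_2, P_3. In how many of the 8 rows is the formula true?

5

P_1 | P_2 | P_3 | φ
--- | --- | --- | -
 T  |  T  |  T  | T
 T  |  T  |  F  | T
 T  |  F  |  T  | F
 T  |  F  |  F  | T
 F  |  T  |  T  | T
 F  |  T  |  F  | T
 F  |  F  |  T  | F
 F  |  F  |  F  | F
The formula is true on 5 of the 8 rows.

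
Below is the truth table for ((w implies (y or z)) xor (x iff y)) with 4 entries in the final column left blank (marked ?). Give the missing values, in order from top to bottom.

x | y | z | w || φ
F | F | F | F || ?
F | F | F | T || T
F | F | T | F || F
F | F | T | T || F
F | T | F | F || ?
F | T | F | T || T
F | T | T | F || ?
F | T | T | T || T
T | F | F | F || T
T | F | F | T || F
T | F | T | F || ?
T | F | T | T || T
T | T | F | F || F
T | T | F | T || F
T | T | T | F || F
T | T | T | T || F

F, T, T, T

Row x=F, y=F, z=F, w=F: (w implies (y or z)) = T, (x iff y) = T, so the formula = F.
Row x=F, y=T, z=F, w=F: (w implies (y or z)) = T, (x iff y) = F, so the formula = T.
Row x=F, y=T, z=T, w=F: (w implies (y or z)) = T, (x iff y) = F, so the formula = T.
Row x=T, y=F, z=T, w=F: (w implies (y or z)) = T, (x iff y) = F, so the formula = T.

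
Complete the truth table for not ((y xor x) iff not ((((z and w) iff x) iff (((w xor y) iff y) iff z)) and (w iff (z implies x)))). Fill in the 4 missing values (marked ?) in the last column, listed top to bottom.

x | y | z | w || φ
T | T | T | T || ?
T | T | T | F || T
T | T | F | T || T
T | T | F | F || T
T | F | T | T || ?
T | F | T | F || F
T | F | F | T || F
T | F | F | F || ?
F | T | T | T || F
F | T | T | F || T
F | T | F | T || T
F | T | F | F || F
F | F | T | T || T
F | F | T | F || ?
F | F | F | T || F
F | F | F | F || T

T, F, F, F

Row 1: (y xor x) = F, not ((((z and w) iff x) iff (((w xor y) iff y) iff z)) and (w iff (z implies x))) = T, ((y xor x) iff not ((((z and w) iff x) iff (((w xor y) iff y) iff z)) and (w iff (z implies x)))) = F, so the formula = T.
Row 5: (y xor x) = T, not ((((z and w) iff x) iff (((w xor y) iff y) iff z)) and (w iff (z implies x))) = T, ((y xor x) iff not ((((z and w) iff x) iff (((w xor y) iff y) iff z)) and (w iff (z implies x)))) = T, so the formula = F.
Row 8: (y xor x) = T, not ((((z and w) iff x) iff (((w xor y) iff y) iff z)) and (w iff (z implies x))) = T, ((y xor x) iff not ((((z and w) iff x) iff (((w xor y) iff y) iff z)) and (w iff (z implies x)))) = T, so the formula = F.
Row 14: (y xor x) = F, not ((((z and w) iff x) iff (((w xor y) iff y) iff z)) and (w iff (z implies x))) = F, ((y xor x) iff not ((((z and w) iff x) iff (((w xor y) iff y) iff z)) and (w iff (z implies x)))) = T, so the formula = F.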